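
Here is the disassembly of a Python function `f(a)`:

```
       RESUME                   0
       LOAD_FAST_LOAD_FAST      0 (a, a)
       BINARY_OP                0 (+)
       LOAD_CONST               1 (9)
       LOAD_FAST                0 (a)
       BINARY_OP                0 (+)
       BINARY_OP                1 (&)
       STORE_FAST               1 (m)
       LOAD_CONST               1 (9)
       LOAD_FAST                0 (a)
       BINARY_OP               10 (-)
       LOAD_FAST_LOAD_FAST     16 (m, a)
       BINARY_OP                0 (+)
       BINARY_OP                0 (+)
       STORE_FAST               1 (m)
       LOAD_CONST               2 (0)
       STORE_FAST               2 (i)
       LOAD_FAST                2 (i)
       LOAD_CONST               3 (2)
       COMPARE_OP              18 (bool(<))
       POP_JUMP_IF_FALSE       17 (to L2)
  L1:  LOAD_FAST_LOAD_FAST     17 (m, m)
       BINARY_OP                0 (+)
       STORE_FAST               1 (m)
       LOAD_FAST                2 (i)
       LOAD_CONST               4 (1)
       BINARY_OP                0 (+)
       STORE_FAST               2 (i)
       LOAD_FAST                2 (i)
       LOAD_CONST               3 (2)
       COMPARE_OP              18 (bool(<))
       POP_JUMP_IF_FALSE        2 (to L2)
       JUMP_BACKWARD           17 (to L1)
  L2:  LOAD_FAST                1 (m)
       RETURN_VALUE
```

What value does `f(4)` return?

LOAD_FAST_LOAD_FAST a,a → push 4,4. Stack: [4, 4]
BINARY_OP + → 4 + 4 = 8. Stack: [8]
LOAD_CONST → push 9. Stack: [8, 9]
LOAD_FAST a → push 4. Stack: [8, 9, 4]
BINARY_OP + → 9 + 4 = 13. Stack: [8, 13]
BINARY_OP & → 8 & 13 = 8. Stack: [8]
STORE_FAST m → m=8. Stack: []
LOAD_CONST → push 9. Stack: [9]
LOAD_FAST a → push 4. Stack: [9, 4]
BINARY_OP - → 9 - 4 = 5. Stack: [5]
LOAD_FAST_LOAD_FAST m,a → push 8,4. Stack: [5, 8, 4]
BINARY_OP + → 8 + 4 = 12. Stack: [5, 12]
BINARY_OP + → 5 + 12 = 17. Stack: [17]
STORE_FAST m → m=17. Stack: []
LOAD_CONST → push 0. Stack: [0]
STORE_FAST i → i=0. Stack: []
LOAD_FAST i → push 0. Stack: [0]
LOAD_CONST → push 2. Stack: [0, 2]
COMPARE_OP bool(<) → 0 vs 2 = True. Stack: [True]
POP_JUMP_IF_FALSE → pop True; no jump. Stack: []
LOAD_FAST_LOAD_FAST m,m → push 17,17. Stack: [17, 17]
BINARY_OP + → 17 + 17 = 34. Stack: [34]
STORE_FAST m → m=34. Stack: []
LOAD_FAST i → push 0. Stack: [0]
LOAD_CONST → push 1. Stack: [0, 1]
BINARY_OP + → 0 + 1 = 1. Stack: [1]
STORE_FAST i → i=1. Stack: []
LOAD_FAST i → push 1. Stack: [1]
LOAD_CONST → push 2. Stack: [1, 2]
COMPARE_OP bool(<) → 1 vs 2 = True. Stack: [True]
POP_JUMP_IF_FALSE → pop True; no jump. Stack: []
LOAD_FAST_LOAD_FAST m,m → push 34,34. Stack: [34, 34]
BINARY_OP + → 34 + 34 = 68. Stack: [68]
STORE_FAST m → m=68. Stack: []
LOAD_FAST i → push 1. Stack: [1]
LOAD_CONST → push 1. Stack: [1, 1]
BINARY_OP + → 1 + 1 = 2. Stack: [2]
STORE_FAST i → i=2. Stack: []
LOAD_FAST i → push 2. Stack: [2]
LOAD_CONST → push 2. Stack: [2, 2]
COMPARE_OP bool(<) → 2 vs 2 = False. Stack: [False]
POP_JUMP_IF_FALSE → pop False; jump. Stack: []
LOAD_FAST m → push 68. Stack: [68]
RETURN_VALUE → return 68.

68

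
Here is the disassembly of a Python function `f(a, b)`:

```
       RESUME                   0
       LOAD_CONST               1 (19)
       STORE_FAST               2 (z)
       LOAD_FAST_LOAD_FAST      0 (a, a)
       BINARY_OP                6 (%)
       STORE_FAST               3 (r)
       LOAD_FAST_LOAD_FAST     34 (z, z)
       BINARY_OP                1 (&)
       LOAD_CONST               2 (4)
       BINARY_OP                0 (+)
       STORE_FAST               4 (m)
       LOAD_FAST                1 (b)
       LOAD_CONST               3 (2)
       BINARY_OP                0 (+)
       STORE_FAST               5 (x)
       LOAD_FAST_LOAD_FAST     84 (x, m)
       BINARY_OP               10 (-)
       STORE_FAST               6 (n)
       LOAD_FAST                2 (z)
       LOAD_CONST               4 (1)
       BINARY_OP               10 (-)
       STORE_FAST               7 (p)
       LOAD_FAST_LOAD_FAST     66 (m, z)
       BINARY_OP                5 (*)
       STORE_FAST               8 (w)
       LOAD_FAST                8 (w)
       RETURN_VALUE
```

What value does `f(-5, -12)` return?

437

LOAD_CONST → push 19. Stack: [19]
STORE_FAST z → z=19. Stack: []
LOAD_FAST_LOAD_FAST a,a → push -5,-5. Stack: [-5, -5]
BINARY_OP % → -5 % -5 = 0. Stack: [0]
STORE_FAST r → r=0. Stack: []
LOAD_FAST_LOAD_FAST z,z → push 19,19. Stack: [19, 19]
BINARY_OP & → 19 & 19 = 19. Stack: [19]
LOAD_CONST → push 4. Stack: [19, 4]
BINARY_OP + → 19 + 4 = 23. Stack: [23]
STORE_FAST m → m=23. Stack: []
LOAD_FAST b → push -12. Stack: [-12]
LOAD_CONST → push 2. Stack: [-12, 2]
BINARY_OP + → -12 + 2 = -10. Stack: [-10]
STORE_FAST x → x=-10. Stack: []
LOAD_FAST_LOAD_FAST x,m → push -10,23. Stack: [-10, 23]
BINARY_OP - → -10 - 23 = -33. Stack: [-33]
STORE_FAST n → n=-33. Stack: []
LOAD_FAST z → push 19. Stack: [19]
LOAD_CONST → push 1. Stack: [19, 1]
BINARY_OP - → 19 - 1 = 18. Stack: [18]
STORE_FAST p → p=18. Stack: []
LOAD_FAST_LOAD_FAST m,z → push 23,19. Stack: [23, 19]
BINARY_OP * → 23 * 19 = 437. Stack: [437]
STORE_FAST w → w=437. Stack: []
LOAD_FAST w → push 437. Stack: [437]
RETURN_VALUE → return 437.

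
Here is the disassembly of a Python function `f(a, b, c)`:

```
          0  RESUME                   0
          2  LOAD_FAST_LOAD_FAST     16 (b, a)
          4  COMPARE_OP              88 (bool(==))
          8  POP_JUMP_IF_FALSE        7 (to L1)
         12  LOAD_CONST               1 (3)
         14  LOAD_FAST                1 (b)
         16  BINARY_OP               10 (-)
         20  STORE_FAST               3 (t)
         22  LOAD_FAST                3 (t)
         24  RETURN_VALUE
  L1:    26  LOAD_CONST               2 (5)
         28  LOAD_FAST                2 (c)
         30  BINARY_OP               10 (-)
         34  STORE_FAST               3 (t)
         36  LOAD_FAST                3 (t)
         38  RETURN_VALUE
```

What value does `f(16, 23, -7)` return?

12

LOAD_FAST_LOAD_FAST b,a → push 23,16. Stack: [23, 16]
COMPARE_OP bool(==) → 23 vs 16 = False. Stack: [False]
POP_JUMP_IF_FALSE → pop False; jump. Stack: []
LOAD_CONST → push 5. Stack: [5]
LOAD_FAST c → push -7. Stack: [5, -7]
BINARY_OP - → 5 - -7 = 12. Stack: [12]
STORE_FAST t → t=12. Stack: []
LOAD_FAST t → push 12. Stack: [12]
RETURN_VALUE → return 12.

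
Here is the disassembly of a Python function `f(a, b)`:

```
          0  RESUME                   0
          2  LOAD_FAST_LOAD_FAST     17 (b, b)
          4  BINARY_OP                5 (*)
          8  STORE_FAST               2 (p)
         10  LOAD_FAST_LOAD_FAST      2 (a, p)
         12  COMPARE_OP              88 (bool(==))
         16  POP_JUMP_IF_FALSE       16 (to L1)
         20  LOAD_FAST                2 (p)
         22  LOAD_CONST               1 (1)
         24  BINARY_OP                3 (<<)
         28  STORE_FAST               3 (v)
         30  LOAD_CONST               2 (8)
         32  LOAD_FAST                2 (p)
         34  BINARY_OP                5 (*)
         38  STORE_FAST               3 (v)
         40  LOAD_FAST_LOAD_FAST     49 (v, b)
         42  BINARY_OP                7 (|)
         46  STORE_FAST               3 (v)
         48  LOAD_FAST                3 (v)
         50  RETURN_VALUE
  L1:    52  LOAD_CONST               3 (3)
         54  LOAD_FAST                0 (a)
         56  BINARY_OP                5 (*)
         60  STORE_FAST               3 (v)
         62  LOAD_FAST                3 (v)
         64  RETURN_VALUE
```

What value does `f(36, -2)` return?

LOAD_FAST_LOAD_FAST b,b → push -2,-2. Stack: [-2, -2]
BINARY_OP * → -2 * -2 = 4. Stack: [4]
STORE_FAST p → p=4. Stack: []
LOAD_FAST_LOAD_FAST a,p → push 36,4. Stack: [36, 4]
COMPARE_OP bool(==) → 36 vs 4 = False. Stack: [False]
POP_JUMP_IF_FALSE → pop False; jump. Stack: []
LOAD_CONST → push 3. Stack: [3]
LOAD_FAST a → push 36. Stack: [3, 36]
BINARY_OP * → 3 * 36 = 108. Stack: [108]
STORE_FAST v → v=108. Stack: []
LOAD_FAST v → push 108. Stack: [108]
RETURN_VALUE → return 108.

108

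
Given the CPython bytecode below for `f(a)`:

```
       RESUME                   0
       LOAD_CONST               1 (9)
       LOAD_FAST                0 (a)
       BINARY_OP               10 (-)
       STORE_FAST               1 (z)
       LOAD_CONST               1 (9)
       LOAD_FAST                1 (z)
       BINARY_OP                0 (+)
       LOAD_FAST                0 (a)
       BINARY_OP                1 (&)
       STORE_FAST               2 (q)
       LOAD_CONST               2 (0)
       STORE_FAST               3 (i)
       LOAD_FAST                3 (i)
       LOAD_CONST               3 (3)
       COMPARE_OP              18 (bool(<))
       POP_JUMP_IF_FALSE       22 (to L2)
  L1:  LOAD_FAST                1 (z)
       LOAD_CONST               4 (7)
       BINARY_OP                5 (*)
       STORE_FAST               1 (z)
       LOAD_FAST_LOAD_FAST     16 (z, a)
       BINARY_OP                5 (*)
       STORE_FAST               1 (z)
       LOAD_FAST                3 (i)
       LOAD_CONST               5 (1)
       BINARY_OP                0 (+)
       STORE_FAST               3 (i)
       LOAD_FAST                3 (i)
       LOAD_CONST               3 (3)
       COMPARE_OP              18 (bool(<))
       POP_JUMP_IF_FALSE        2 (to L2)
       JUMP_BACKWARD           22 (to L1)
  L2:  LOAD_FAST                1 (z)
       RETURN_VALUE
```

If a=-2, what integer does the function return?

LOAD_CONST → push 9. Stack: [9]
LOAD_FAST a → push -2. Stack: [9, -2]
BINARY_OP - → 9 - -2 = 11. Stack: [11]
STORE_FAST z → z=11. Stack: []
LOAD_CONST → push 9. Stack: [9]
LOAD_FAST z → push 11. Stack: [9, 11]
BINARY_OP + → 9 + 11 = 20. Stack: [20]
LOAD_FAST a → push -2. Stack: [20, -2]
BINARY_OP & → 20 & -2 = 20. Stack: [20]
STORE_FAST q → q=20. Stack: []
LOAD_CONST → push 0. Stack: [0]
STORE_FAST i → i=0. Stack: []
LOAD_FAST i → push 0. Stack: [0]
LOAD_CONST → push 3. Stack: [0, 3]
COMPARE_OP bool(<) → 0 vs 3 = True. Stack: [True]
POP_JUMP_IF_FALSE → pop True; no jump. Stack: []
LOAD_FAST z → push 11. Stack: [11]
LOAD_CONST → push 7. Stack: [11, 7]
BINARY_OP * → 11 * 7 = 77. Stack: [77]
STORE_FAST z → z=77. Stack: []
LOAD_FAST_LOAD_FAST z,a → push 77,-2. Stack: [77, -2]
BINARY_OP * → 77 * -2 = -154. Stack: [-154]
STORE_FAST z → z=-154. Stack: []
LOAD_FAST i → push 0. Stack: [0]
LOAD_CONST → push 1. Stack: [0, 1]
BINARY_OP + → 0 + 1 = 1. Stack: [1]
STORE_FAST i → i=1. Stack: []
LOAD_FAST i → push 1. Stack: [1]
LOAD_CONST → push 3. Stack: [1, 3]
COMPARE_OP bool(<) → 1 vs 3 = True. Stack: [True]
POP_JUMP_IF_FALSE → pop True; no jump. Stack: []
LOAD_FAST z → push -154. Stack: [-154]
LOAD_CONST → push 7. Stack: [-154, 7]
BINARY_OP * → -154 * 7 = -1078. Stack: [-1078]
STORE_FAST z → z=-1078. Stack: []
LOAD_FAST_LOAD_FAST z,a → push -1078,-2. Stack: [-1078, -2]
BINARY_OP * → -1078 * -2 = 2156. Stack: [2156]
STORE_FAST z → z=2156. Stack: []
LOAD_FAST i → push 1. Stack: [1]
LOAD_CONST → push 1. Stack: [1, 1]
BINARY_OP + → 1 + 1 = 2. Stack: [2]
STORE_FAST i → i=2. Stack: []
LOAD_FAST i → push 2. Stack: [2]
LOAD_CONST → push 3. Stack: [2, 3]
COMPARE_OP bool(<) → 2 vs 3 = True. Stack: [True]
POP_JUMP_IF_FALSE → pop True; no jump. Stack: []
LOAD_FAST z → push 2156. Stack: [2156]
LOAD_CONST → push 7. Stack: [2156, 7]
BINARY_OP * → 2156 * 7 = 15092. Stack: [15092]
STORE_FAST z → z=15092. Stack: []
LOAD_FAST_LOAD_FAST z,a → push 15092,-2. Stack: [15092, -2]
BINARY_OP * → 15092 * -2 = -30184. Stack: [-30184]
STORE_FAST z → z=-30184. Stack: []
LOAD_FAST i → push 2. Stack: [2]
LOAD_CONST → push 1. Stack: [2, 1]
BINARY_OP + → 2 + 1 = 3. Stack: [3]
STORE_FAST i → i=3. Stack: []
LOAD_FAST i → push 3. Stack: [3]
LOAD_CONST → push 3. Stack: [3, 3]
COMPARE_OP bool(<) → 3 vs 3 = False. Stack: [False]
POP_JUMP_IF_FALSE → pop False; jump. Stack: []
LOAD_FAST z → push -30184. Stack: [-30184]
RETURN_VALUE → return -30184.

-30184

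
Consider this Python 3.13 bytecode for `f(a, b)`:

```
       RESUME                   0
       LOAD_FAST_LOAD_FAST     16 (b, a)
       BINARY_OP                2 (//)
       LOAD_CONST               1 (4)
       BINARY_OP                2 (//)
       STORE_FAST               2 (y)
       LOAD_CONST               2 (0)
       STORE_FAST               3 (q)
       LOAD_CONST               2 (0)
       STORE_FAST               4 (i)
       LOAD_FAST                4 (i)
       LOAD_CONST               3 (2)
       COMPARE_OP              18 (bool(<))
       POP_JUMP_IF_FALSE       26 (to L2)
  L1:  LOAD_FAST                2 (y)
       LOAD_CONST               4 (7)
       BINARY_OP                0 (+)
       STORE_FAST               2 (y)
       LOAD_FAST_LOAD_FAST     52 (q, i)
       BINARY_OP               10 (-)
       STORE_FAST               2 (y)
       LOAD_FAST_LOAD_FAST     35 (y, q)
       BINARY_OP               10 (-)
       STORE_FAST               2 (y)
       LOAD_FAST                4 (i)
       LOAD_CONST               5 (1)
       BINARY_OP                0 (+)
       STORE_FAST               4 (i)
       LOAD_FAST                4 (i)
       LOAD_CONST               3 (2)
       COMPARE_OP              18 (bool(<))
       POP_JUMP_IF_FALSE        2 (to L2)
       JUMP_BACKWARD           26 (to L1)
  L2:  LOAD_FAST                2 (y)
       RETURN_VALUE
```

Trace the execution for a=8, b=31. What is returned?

LOAD_FAST_LOAD_FAST b,a → push 31,8. Stack: [31, 8]
BINARY_OP // → 31 // 8 = 3. Stack: [3]
LOAD_CONST → push 4. Stack: [3, 4]
BINARY_OP // → 3 // 4 = 0. Stack: [0]
STORE_FAST y → y=0. Stack: []
LOAD_CONST → push 0. Stack: [0]
STORE_FAST q → q=0. Stack: []
LOAD_CONST → push 0. Stack: [0]
STORE_FAST i → i=0. Stack: []
LOAD_FAST i → push 0. Stack: [0]
LOAD_CONST → push 2. Stack: [0, 2]
COMPARE_OP bool(<) → 0 vs 2 = True. Stack: [True]
POP_JUMP_IF_FALSE → pop True; no jump. Stack: []
LOAD_FAST y → push 0. Stack: [0]
LOAD_CONST → push 7. Stack: [0, 7]
BINARY_OP + → 0 + 7 = 7. Stack: [7]
STORE_FAST y → y=7. Stack: []
LOAD_FAST_LOAD_FAST q,i → push 0,0. Stack: [0, 0]
BINARY_OP - → 0 - 0 = 0. Stack: [0]
STORE_FAST y → y=0. Stack: []
LOAD_FAST_LOAD_FAST y,q → push 0,0. Stack: [0, 0]
BINARY_OP - → 0 - 0 = 0. Stack: [0]
STORE_FAST y → y=0. Stack: []
LOAD_FAST i → push 0. Stack: [0]
LOAD_CONST → push 1. Stack: [0, 1]
BINARY_OP + → 0 + 1 = 1. Stack: [1]
STORE_FAST i → i=1. Stack: []
LOAD_FAST i → push 1. Stack: [1]
LOAD_CONST → push 2. Stack: [1, 2]
COMPARE_OP bool(<) → 1 vs 2 = True. Stack: [True]
POP_JUMP_IF_FALSE → pop True; no jump. Stack: []
LOAD_FAST y → push 0. Stack: [0]
LOAD_CONST → push 7. Stack: [0, 7]
BINARY_OP + → 0 + 7 = 7. Stack: [7]
STORE_FAST y → y=7. Stack: []
LOAD_FAST_LOAD_FAST q,i → push 0,1. Stack: [0, 1]
BINARY_OP - → 0 - 1 = -1. Stack: [-1]
STORE_FAST y → y=-1. Stack: []
LOAD_FAST_LOAD_FAST y,q → push -1,0. Stack: [-1, 0]
BINARY_OP - → -1 - 0 = -1. Stack: [-1]
STORE_FAST y → y=-1. Stack: []
LOAD_FAST i → push 1. Stack: [1]
LOAD_CONST → push 1. Stack: [1, 1]
BINARY_OP + → 1 + 1 = 2. Stack: [2]
STORE_FAST i → i=2. Stack: []
LOAD_FAST i → push 2. Stack: [2]
LOAD_CONST → push 2. Stack: [2, 2]
COMPARE_OP bool(<) → 2 vs 2 = False. Stack: [False]
POP_JUMP_IF_FALSE → pop False; jump. Stack: []
LOAD_FAST y → push -1. Stack: [-1]
RETURN_VALUE → return -1.

-1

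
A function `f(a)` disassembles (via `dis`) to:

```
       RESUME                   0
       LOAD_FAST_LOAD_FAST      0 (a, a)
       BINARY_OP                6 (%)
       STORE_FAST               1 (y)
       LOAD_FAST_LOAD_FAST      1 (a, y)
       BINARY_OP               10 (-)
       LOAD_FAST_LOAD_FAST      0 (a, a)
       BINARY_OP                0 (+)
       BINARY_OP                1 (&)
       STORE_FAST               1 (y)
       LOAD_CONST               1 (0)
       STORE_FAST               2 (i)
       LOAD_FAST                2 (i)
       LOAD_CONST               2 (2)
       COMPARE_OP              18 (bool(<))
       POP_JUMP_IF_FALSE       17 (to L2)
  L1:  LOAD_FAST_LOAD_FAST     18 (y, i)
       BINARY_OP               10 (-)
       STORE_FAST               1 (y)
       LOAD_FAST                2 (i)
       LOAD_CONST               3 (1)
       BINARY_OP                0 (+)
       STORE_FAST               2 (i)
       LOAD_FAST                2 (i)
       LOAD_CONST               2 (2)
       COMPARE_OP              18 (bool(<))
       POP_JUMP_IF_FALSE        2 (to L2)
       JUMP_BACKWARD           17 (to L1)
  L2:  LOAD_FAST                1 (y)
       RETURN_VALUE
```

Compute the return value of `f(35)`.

LOAD_FAST_LOAD_FAST a,a → push 35,35. Stack: [35, 35]
BINARY_OP % → 35 % 35 = 0. Stack: [0]
STORE_FAST y → y=0. Stack: []
LOAD_FAST_LOAD_FAST a,y → push 35,0. Stack: [35, 0]
BINARY_OP - → 35 - 0 = 35. Stack: [35]
LOAD_FAST_LOAD_FAST a,a → push 35,35. Stack: [35, 35, 35]
BINARY_OP + → 35 + 35 = 70. Stack: [35, 70]
BINARY_OP & → 35 & 70 = 2. Stack: [2]
STORE_FAST y → y=2. Stack: []
LOAD_CONST → push 0. Stack: [0]
STORE_FAST i → i=0. Stack: []
LOAD_FAST i → push 0. Stack: [0]
LOAD_CONST → push 2. Stack: [0, 2]
COMPARE_OP bool(<) → 0 vs 2 = True. Stack: [True]
POP_JUMP_IF_FALSE → pop True; no jump. Stack: []
LOAD_FAST_LOAD_FAST y,i → push 2,0. Stack: [2, 0]
BINARY_OP - → 2 - 0 = 2. Stack: [2]
STORE_FAST y → y=2. Stack: []
LOAD_FAST i → push 0. Stack: [0]
LOAD_CONST → push 1. Stack: [0, 1]
BINARY_OP + → 0 + 1 = 1. Stack: [1]
STORE_FAST i → i=1. Stack: []
LOAD_FAST i → push 1. Stack: [1]
LOAD_CONST → push 2. Stack: [1, 2]
COMPARE_OP bool(<) → 1 vs 2 = True. Stack: [True]
POP_JUMP_IF_FALSE → pop True; no jump. Stack: []
LOAD_FAST_LOAD_FAST y,i → push 2,1. Stack: [2, 1]
BINARY_OP - → 2 - 1 = 1. Stack: [1]
STORE_FAST y → y=1. Stack: []
LOAD_FAST i → push 1. Stack: [1]
LOAD_CONST → push 1. Stack: [1, 1]
BINARY_OP + → 1 + 1 = 2. Stack: [2]
STORE_FAST i → i=2. Stack: []
LOAD_FAST i → push 2. Stack: [2]
LOAD_CONST → push 2. Stack: [2, 2]
COMPARE_OP bool(<) → 2 vs 2 = False. Stack: [False]
POP_JUMP_IF_FALSE → pop False; jump. Stack: []
LOAD_FAST y → push 1. Stack: [1]
RETURN_VALUE → return 1.

1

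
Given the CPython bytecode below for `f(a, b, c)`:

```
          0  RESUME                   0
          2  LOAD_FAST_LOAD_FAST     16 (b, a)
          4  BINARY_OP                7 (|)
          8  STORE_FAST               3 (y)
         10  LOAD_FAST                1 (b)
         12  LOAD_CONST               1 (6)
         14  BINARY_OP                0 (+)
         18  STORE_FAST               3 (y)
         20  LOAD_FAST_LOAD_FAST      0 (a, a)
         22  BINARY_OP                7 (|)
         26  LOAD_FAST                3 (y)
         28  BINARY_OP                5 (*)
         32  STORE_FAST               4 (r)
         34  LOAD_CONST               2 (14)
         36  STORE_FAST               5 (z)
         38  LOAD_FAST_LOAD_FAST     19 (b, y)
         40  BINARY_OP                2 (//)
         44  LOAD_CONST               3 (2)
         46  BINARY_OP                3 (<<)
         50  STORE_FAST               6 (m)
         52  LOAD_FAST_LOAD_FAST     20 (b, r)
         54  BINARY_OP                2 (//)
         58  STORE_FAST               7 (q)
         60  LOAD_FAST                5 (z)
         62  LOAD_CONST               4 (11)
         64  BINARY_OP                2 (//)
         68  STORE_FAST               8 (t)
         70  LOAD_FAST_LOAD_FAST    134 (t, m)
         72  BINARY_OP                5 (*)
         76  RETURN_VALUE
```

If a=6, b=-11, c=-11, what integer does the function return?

8

LOAD_FAST_LOAD_FAST b,a → push -11,6. Stack: [-11, 6]
BINARY_OP | → -11 | 6 = -9. Stack: [-9]
STORE_FAST y → y=-9. Stack: []
LOAD_FAST b → push -11. Stack: [-11]
LOAD_CONST → push 6. Stack: [-11, 6]
BINARY_OP + → -11 + 6 = -5. Stack: [-5]
STORE_FAST y → y=-5. Stack: []
LOAD_FAST_LOAD_FAST a,a → push 6,6. Stack: [6, 6]
BINARY_OP | → 6 | 6 = 6. Stack: [6]
LOAD_FAST y → push -5. Stack: [6, -5]
BINARY_OP * → 6 * -5 = -30. Stack: [-30]
STORE_FAST r → r=-30. Stack: []
LOAD_CONST → push 14. Stack: [14]
STORE_FAST z → z=14. Stack: []
LOAD_FAST_LOAD_FAST b,y → push -11,-5. Stack: [-11, -5]
BINARY_OP // → -11 // -5 = 2. Stack: [2]
LOAD_CONST → push 2. Stack: [2, 2]
BINARY_OP << → 2 << 2 = 8. Stack: [8]
STORE_FAST m → m=8. Stack: []
LOAD_FAST_LOAD_FAST b,r → push -11,-30. Stack: [-11, -30]
BINARY_OP // → -11 // -30 = 0. Stack: [0]
STORE_FAST q → q=0. Stack: []
LOAD_FAST z → push 14. Stack: [14]
LOAD_CONST → push 11. Stack: [14, 11]
BINARY_OP // → 14 // 11 = 1. Stack: [1]
STORE_FAST t → t=1. Stack: []
LOAD_FAST_LOAD_FAST t,m → push 1,8. Stack: [1, 8]
BINARY_OP * → 1 * 8 = 8. Stack: [8]
RETURN_VALUE → return 8.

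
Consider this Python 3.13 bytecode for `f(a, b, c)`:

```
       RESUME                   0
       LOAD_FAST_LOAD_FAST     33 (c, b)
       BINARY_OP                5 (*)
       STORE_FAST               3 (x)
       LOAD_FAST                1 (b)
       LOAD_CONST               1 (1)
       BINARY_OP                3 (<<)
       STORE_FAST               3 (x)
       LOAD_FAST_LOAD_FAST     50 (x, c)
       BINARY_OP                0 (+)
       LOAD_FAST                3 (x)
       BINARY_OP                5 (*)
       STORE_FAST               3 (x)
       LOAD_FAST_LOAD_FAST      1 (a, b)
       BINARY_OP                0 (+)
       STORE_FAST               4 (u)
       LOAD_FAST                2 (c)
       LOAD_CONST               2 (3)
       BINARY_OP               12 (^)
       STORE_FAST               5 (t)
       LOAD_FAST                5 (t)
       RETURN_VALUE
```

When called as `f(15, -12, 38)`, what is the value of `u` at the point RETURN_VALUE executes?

3

LOAD_FAST_LOAD_FAST c,b → push 38,-12. Stack: [38, -12]
BINARY_OP * → 38 * -12 = -456. Stack: [-456]
STORE_FAST x → x=-456. Stack: []
LOAD_FAST b → push -12. Stack: [-12]
LOAD_CONST → push 1. Stack: [-12, 1]
BINARY_OP << → -12 << 1 = -24. Stack: [-24]
STORE_FAST x → x=-24. Stack: []
LOAD_FAST_LOAD_FAST x,c → push -24,38. Stack: [-24, 38]
BINARY_OP + → -24 + 38 = 14. Stack: [14]
LOAD_FAST x → push -24. Stack: [14, -24]
BINARY_OP * → 14 * -24 = -336. Stack: [-336]
STORE_FAST x → x=-336. Stack: []
LOAD_FAST_LOAD_FAST a,b → push 15,-12. Stack: [15, -12]
BINARY_OP + → 15 + -12 = 3. Stack: [3]
STORE_FAST u → u=3. Stack: []
LOAD_FAST c → push 38. Stack: [38]
LOAD_CONST → push 3. Stack: [38, 3]
BINARY_OP ^ → 38 ^ 3 = 37. Stack: [37]
STORE_FAST t → t=37. Stack: []
LOAD_FAST t → push 37. Stack: [37]
RETURN_VALUE → return 37.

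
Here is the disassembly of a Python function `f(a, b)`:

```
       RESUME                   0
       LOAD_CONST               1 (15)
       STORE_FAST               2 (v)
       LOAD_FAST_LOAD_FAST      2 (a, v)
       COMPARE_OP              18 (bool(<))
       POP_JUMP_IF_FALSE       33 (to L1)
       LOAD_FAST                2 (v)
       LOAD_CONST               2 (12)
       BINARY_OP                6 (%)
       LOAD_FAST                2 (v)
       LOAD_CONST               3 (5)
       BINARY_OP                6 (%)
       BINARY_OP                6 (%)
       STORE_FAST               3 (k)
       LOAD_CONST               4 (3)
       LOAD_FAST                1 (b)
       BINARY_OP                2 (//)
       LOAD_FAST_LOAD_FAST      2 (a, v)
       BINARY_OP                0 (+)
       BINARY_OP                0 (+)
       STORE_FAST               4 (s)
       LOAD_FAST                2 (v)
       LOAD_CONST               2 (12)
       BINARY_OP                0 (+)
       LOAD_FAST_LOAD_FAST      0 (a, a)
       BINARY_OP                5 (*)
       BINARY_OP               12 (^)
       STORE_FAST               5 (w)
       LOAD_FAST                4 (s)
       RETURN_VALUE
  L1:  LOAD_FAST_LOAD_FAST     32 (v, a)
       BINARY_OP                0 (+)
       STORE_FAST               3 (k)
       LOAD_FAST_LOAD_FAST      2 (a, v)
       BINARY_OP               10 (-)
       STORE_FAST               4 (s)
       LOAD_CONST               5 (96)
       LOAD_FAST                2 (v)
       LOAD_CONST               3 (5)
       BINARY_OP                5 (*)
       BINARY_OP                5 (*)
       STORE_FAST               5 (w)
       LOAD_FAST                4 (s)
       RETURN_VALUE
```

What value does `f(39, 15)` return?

LOAD_CONST → push 15. Stack: [15]
STORE_FAST v → v=15. Stack: []
LOAD_FAST_LOAD_FAST a,v → push 39,15. Stack: [39, 15]
COMPARE_OP bool(<) → 39 vs 15 = False. Stack: [False]
POP_JUMP_IF_FALSE → pop False; jump. Stack: []
LOAD_FAST_LOAD_FAST v,a → push 15,39. Stack: [15, 39]
BINARY_OP + → 15 + 39 = 54. Stack: [54]
STORE_FAST k → k=54. Stack: []
LOAD_FAST_LOAD_FAST a,v → push 39,15. Stack: [39, 15]
BINARY_OP - → 39 - 15 = 24. Stack: [24]
STORE_FAST s → s=24. Stack: []
LOAD_CONST → push 96. Stack: [96]
LOAD_FAST v → push 15. Stack: [96, 15]
LOAD_CONST → push 5. Stack: [96, 15, 5]
BINARY_OP * → 15 * 5 = 75. Stack: [96, 75]
BINARY_OP * → 96 * 75 = 7200. Stack: [7200]
STORE_FAST w → w=7200. Stack: []
LOAD_FAST s → push 24. Stack: [24]
RETURN_VALUE → return 24.

24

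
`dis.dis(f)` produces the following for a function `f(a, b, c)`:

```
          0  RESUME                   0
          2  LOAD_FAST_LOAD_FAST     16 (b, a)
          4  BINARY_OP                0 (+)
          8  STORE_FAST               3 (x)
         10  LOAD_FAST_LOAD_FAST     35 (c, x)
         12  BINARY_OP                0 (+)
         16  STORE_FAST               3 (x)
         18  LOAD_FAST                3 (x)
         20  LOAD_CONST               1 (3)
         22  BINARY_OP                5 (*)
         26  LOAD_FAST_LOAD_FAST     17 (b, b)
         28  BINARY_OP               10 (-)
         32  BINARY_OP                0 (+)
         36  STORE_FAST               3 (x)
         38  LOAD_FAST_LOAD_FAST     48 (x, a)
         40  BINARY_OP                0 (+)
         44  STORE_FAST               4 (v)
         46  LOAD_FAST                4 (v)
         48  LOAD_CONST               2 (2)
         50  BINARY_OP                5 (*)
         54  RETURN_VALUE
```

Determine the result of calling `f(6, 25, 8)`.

246

LOAD_FAST_LOAD_FAST b,a → push 25,6. Stack: [25, 6]
BINARY_OP + → 25 + 6 = 31. Stack: [31]
STORE_FAST x → x=31. Stack: []
LOAD_FAST_LOAD_FAST c,x → push 8,31. Stack: [8, 31]
BINARY_OP + → 8 + 31 = 39. Stack: [39]
STORE_FAST x → x=39. Stack: []
LOAD_FAST x → push 39. Stack: [39]
LOAD_CONST → push 3. Stack: [39, 3]
BINARY_OP * → 39 * 3 = 117. Stack: [117]
LOAD_FAST_LOAD_FAST b,b → push 25,25. Stack: [117, 25, 25]
BINARY_OP - → 25 - 25 = 0. Stack: [117, 0]
BINARY_OP + → 117 + 0 = 117. Stack: [117]
STORE_FAST x → x=117. Stack: []
LOAD_FAST_LOAD_FAST x,a → push 117,6. Stack: [117, 6]
BINARY_OP + → 117 + 6 = 123. Stack: [123]
STORE_FAST v → v=123. Stack: []
LOAD_FAST v → push 123. Stack: [123]
LOAD_CONST → push 2. Stack: [123, 2]
BINARY_OP * → 123 * 2 = 246. Stack: [246]
RETURN_VALUE → return 246.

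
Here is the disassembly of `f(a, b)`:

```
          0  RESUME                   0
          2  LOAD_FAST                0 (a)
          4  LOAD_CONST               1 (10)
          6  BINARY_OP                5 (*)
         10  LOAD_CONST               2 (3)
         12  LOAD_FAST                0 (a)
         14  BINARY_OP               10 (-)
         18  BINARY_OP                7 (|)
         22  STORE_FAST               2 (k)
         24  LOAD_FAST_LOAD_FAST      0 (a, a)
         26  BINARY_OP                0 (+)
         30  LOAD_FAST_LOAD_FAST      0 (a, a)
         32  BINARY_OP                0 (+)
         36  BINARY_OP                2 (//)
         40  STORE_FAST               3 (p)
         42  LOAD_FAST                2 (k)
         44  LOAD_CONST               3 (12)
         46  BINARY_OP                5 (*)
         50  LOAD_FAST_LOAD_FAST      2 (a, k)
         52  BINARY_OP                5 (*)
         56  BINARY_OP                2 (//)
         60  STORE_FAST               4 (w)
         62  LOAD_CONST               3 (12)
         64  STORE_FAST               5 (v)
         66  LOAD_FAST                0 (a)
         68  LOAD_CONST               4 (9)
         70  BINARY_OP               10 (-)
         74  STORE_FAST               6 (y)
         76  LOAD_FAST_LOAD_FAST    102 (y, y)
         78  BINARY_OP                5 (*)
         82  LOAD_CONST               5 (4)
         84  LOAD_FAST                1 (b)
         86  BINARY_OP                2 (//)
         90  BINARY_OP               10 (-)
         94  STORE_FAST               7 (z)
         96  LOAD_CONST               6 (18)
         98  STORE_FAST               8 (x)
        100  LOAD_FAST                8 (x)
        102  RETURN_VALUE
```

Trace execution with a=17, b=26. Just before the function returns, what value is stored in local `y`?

LOAD_FAST a → push 17. Stack: [17]
LOAD_CONST → push 10. Stack: [17, 10]
BINARY_OP * → 17 * 10 = 170. Stack: [170]
LOAD_CONST → push 3. Stack: [170, 3]
LOAD_FAST a → push 17. Stack: [170, 3, 17]
BINARY_OP - → 3 - 17 = -14. Stack: [170, -14]
BINARY_OP | → 170 | -14 = -6. Stack: [-6]
STORE_FAST k → k=-6. Stack: []
LOAD_FAST_LOAD_FAST a,a → push 17,17. Stack: [17, 17]
BINARY_OP + → 17 + 17 = 34. Stack: [34]
LOAD_FAST_LOAD_FAST a,a → push 17,17. Stack: [34, 17, 17]
BINARY_OP + → 17 + 17 = 34. Stack: [34, 34]
BINARY_OP // → 34 // 34 = 1. Stack: [1]
STORE_FAST p → p=1. Stack: []
LOAD_FAST k → push -6. Stack: [-6]
LOAD_CONST → push 12. Stack: [-6, 12]
BINARY_OP * → -6 * 12 = -72. Stack: [-72]
LOAD_FAST_LOAD_FAST a,k → push 17,-6. Stack: [-72, 17, -6]
BINARY_OP * → 17 * -6 = -102. Stack: [-72, -102]
BINARY_OP // → -72 // -102 = 0. Stack: [0]
STORE_FAST w → w=0. Stack: []
LOAD_CONST → push 12. Stack: [12]
STORE_FAST v → v=12. Stack: []
LOAD_FAST a → push 17. Stack: [17]
LOAD_CONST → push 9. Stack: [17, 9]
BINARY_OP - → 17 - 9 = 8. Stack: [8]
STORE_FAST y → y=8. Stack: []
LOAD_FAST_LOAD_FAST y,y → push 8,8. Stack: [8, 8]
BINARY_OP * → 8 * 8 = 64. Stack: [64]
LOAD_CONST → push 4. Stack: [64, 4]
LOAD_FAST b → push 26. Stack: [64, 4, 26]
BINARY_OP // → 4 // 26 = 0. Stack: [64, 0]
BINARY_OP - → 64 - 0 = 64. Stack: [64]
STORE_FAST z → z=64. Stack: []
LOAD_CONST → push 18. Stack: [18]
STORE_FAST x → x=18. Stack: []
LOAD_FAST x → push 18. Stack: [18]
RETURN_VALUE → return 18.

8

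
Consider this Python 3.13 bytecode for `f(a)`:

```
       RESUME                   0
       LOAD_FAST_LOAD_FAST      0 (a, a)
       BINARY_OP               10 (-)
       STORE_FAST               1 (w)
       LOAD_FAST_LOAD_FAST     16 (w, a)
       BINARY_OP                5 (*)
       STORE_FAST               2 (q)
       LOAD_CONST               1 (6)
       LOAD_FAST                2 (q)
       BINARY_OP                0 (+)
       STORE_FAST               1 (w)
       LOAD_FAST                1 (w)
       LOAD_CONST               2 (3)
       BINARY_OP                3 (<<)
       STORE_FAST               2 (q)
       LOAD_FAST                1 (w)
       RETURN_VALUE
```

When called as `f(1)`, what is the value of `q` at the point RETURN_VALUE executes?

48

LOAD_FAST_LOAD_FAST a,a → push 1,1. Stack: [1, 1]
BINARY_OP - → 1 - 1 = 0. Stack: [0]
STORE_FAST w → w=0. Stack: []
LOAD_FAST_LOAD_FAST w,a → push 0,1. Stack: [0, 1]
BINARY_OP * → 0 * 1 = 0. Stack: [0]
STORE_FAST q → q=0. Stack: []
LOAD_CONST → push 6. Stack: [6]
LOAD_FAST q → push 0. Stack: [6, 0]
BINARY_OP + → 6 + 0 = 6. Stack: [6]
STORE_FAST w → w=6. Stack: []
LOAD_FAST w → push 6. Stack: [6]
LOAD_CONST → push 3. Stack: [6, 3]
BINARY_OP << → 6 << 3 = 48. Stack: [48]
STORE_FAST q → q=48. Stack: []
LOAD_FAST w → push 6. Stack: [6]
RETURN_VALUE → return 6.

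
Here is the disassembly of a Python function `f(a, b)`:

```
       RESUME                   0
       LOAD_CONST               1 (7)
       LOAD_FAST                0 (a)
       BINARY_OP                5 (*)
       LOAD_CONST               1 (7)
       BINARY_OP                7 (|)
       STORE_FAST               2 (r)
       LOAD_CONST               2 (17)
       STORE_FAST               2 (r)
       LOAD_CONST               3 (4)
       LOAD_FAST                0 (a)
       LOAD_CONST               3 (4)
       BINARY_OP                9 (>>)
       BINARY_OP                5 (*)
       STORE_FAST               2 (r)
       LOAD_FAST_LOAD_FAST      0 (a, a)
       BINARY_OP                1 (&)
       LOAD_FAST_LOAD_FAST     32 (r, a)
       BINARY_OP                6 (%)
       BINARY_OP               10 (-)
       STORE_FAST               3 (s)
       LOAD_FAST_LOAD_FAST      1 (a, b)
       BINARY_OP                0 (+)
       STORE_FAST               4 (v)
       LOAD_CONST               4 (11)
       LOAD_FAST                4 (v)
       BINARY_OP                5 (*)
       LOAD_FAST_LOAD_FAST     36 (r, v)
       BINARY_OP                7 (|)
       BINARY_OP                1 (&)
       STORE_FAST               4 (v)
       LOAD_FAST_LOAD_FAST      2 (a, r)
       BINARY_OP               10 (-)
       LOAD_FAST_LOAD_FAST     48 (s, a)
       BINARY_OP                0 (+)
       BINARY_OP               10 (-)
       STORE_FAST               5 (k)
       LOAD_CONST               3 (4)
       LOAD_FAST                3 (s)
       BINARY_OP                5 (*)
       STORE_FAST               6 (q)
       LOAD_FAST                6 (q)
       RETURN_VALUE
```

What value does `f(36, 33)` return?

112

LOAD_CONST → push 7. Stack: [7]
LOAD_FAST a → push 36. Stack: [7, 36]
BINARY_OP * → 7 * 36 = 252. Stack: [252]
LOAD_CONST → push 7. Stack: [252, 7]
BINARY_OP | → 252 | 7 = 255. Stack: [255]
STORE_FAST r → r=255. Stack: []
LOAD_CONST → push 17. Stack: [17]
STORE_FAST r → r=17. Stack: []
LOAD_CONST → push 4. Stack: [4]
LOAD_FAST a → push 36. Stack: [4, 36]
LOAD_CONST → push 4. Stack: [4, 36, 4]
BINARY_OP >> → 36 >> 4 = 2. Stack: [4, 2]
BINARY_OP * → 4 * 2 = 8. Stack: [8]
STORE_FAST r → r=8. Stack: []
LOAD_FAST_LOAD_FAST a,a → push 36,36. Stack: [36, 36]
BINARY_OP & → 36 & 36 = 36. Stack: [36]
LOAD_FAST_LOAD_FAST r,a → push 8,36. Stack: [36, 8, 36]
BINARY_OP % → 8 % 36 = 8. Stack: [36, 8]
BINARY_OP - → 36 - 8 = 28. Stack: [28]
STORE_FAST s → s=28. Stack: []
LOAD_FAST_LOAD_FAST a,b → push 36,33. Stack: [36, 33]
BINARY_OP + → 36 + 33 = 69. Stack: [69]
STORE_FAST v → v=69. Stack: []
LOAD_CONST → push 11. Stack: [11]
LOAD_FAST v → push 69. Stack: [11, 69]
BINARY_OP * → 11 * 69 = 759. Stack: [759]
LOAD_FAST_LOAD_FAST r,v → push 8,69. Stack: [759, 8, 69]
BINARY_OP | → 8 | 69 = 77. Stack: [759, 77]
BINARY_OP & → 759 & 77 = 69. Stack: [69]
STORE_FAST v → v=69. Stack: []
LOAD_FAST_LOAD_FAST a,r → push 36,8. Stack: [36, 8]
BINARY_OP - → 36 - 8 = 28. Stack: [28]
LOAD_FAST_LOAD_FAST s,a → push 28,36. Stack: [28, 28, 36]
BINARY_OP + → 28 + 36 = 64. Stack: [28, 64]
BINARY_OP - → 28 - 64 = -36. Stack: [-36]
STORE_FAST k → k=-36. Stack: []
LOAD_CONST → push 4. Stack: [4]
LOAD_FAST s → push 28. Stack: [4, 28]
BINARY_OP * → 4 * 28 = 112. Stack: [112]
STORE_FAST q → q=112. Stack: []
LOAD_FAST q → push 112. Stack: [112]
RETURN_VALUE → return 112.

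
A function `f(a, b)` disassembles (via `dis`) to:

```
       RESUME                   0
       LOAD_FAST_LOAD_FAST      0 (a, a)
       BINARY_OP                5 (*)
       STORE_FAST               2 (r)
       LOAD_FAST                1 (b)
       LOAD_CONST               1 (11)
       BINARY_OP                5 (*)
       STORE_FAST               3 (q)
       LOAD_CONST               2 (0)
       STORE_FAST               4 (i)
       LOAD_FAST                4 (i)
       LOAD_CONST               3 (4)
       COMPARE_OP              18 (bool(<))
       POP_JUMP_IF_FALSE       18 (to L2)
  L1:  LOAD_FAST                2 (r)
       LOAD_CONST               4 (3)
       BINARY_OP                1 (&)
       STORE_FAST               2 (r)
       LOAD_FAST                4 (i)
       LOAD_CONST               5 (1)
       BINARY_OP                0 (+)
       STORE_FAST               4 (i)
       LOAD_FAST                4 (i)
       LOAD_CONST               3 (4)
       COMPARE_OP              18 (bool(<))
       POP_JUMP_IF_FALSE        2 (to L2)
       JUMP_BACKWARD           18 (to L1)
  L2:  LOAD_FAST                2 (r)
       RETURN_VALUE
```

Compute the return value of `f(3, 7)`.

1

LOAD_FAST_LOAD_FAST a,a → push 3,3. Stack: [3, 3]
BINARY_OP * → 3 * 3 = 9. Stack: [9]
STORE_FAST r → r=9. Stack: []
LOAD_FAST b → push 7. Stack: [7]
LOAD_CONST → push 11. Stack: [7, 11]
BINARY_OP * → 7 * 11 = 77. Stack: [77]
STORE_FAST q → q=77. Stack: []
LOAD_CONST → push 0. Stack: [0]
STORE_FAST i → i=0. Stack: []
LOAD_FAST i → push 0. Stack: [0]
LOAD_CONST → push 4. Stack: [0, 4]
COMPARE_OP bool(<) → 0 vs 4 = True. Stack: [True]
POP_JUMP_IF_FALSE → pop True; no jump. Stack: []
LOAD_FAST r → push 9. Stack: [9]
LOAD_CONST → push 3. Stack: [9, 3]
BINARY_OP & → 9 & 3 = 1. Stack: [1]
STORE_FAST r → r=1. Stack: []
LOAD_FAST i → push 0. Stack: [0]
LOAD_CONST → push 1. Stack: [0, 1]
BINARY_OP + → 0 + 1 = 1. Stack: [1]
STORE_FAST i → i=1. Stack: []
LOAD_FAST i → push 1. Stack: [1]
LOAD_CONST → push 4. Stack: [1, 4]
COMPARE_OP bool(<) → 1 vs 4 = True. Stack: [True]
POP_JUMP_IF_FALSE → pop True; no jump. Stack: []
LOAD_FAST r → push 1. Stack: [1]
LOAD_CONST → push 3. Stack: [1, 3]
BINARY_OP & → 1 & 3 = 1. Stack: [1]
STORE_FAST r → r=1. Stack: []
LOAD_FAST i → push 1. Stack: [1]
LOAD_CONST → push 1. Stack: [1, 1]
BINARY_OP + → 1 + 1 = 2. Stack: [2]
STORE_FAST i → i=2. Stack: []
LOAD_FAST i → push 2. Stack: [2]
LOAD_CONST → push 4. Stack: [2, 4]
COMPARE_OP bool(<) → 2 vs 4 = True. Stack: [True]
POP_JUMP_IF_FALSE → pop True; no jump. Stack: []
LOAD_FAST r → push 1. Stack: [1]
LOAD_CONST → push 3. Stack: [1, 3]
BINARY_OP & → 1 & 3 = 1. Stack: [1]
STORE_FAST r → r=1. Stack: []
LOAD_FAST i → push 2. Stack: [2]
LOAD_CONST → push 1. Stack: [2, 1]
BINARY_OP + → 2 + 1 = 3. Stack: [3]
STORE_FAST i → i=3. Stack: []
LOAD_FAST i → push 3. Stack: [3]
LOAD_CONST → push 4. Stack: [3, 4]
COMPARE_OP bool(<) → 3 vs 4 = True. Stack: [True]
POP_JUMP_IF_FALSE → pop True; no jump. Stack: []
LOAD_FAST r → push 1. Stack: [1]
LOAD_CONST → push 3. Stack: [1, 3]
BINARY_OP & → 1 & 3 = 1. Stack: [1]
STORE_FAST r → r=1. Stack: []
LOAD_FAST i → push 3. Stack: [3]
LOAD_CONST → push 1. Stack: [3, 1]
BINARY_OP + → 3 + 1 = 4. Stack: [4]
STORE_FAST i → i=4. Stack: []
LOAD_FAST i → push 4. Stack: [4]
LOAD_CONST → push 4. Stack: [4, 4]
COMPARE_OP bool(<) → 4 vs 4 = False. Stack: [False]
POP_JUMP_IF_FALSE → pop False; jump. Stack: []
LOAD_FAST r → push 1. Stack: [1]
RETURN_VALUE → return 1.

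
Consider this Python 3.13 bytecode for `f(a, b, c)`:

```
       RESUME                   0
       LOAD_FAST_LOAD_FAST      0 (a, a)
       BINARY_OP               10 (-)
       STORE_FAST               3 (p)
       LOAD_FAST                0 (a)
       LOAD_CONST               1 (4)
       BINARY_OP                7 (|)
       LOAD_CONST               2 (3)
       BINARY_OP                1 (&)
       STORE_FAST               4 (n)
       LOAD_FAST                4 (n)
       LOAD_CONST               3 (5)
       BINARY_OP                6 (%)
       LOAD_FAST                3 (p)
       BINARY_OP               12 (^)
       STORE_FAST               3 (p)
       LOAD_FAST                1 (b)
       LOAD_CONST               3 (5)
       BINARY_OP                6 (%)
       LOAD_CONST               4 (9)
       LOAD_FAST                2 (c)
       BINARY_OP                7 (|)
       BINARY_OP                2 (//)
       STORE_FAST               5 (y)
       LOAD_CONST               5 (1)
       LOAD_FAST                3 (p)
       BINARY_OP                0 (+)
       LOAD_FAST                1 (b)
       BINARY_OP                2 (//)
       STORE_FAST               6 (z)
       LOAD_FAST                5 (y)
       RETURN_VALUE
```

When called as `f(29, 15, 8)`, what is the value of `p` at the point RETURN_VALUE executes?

1

LOAD_FAST_LOAD_FAST a,a → push 29,29. Stack: [29, 29]
BINARY_OP - → 29 - 29 = 0. Stack: [0]
STORE_FAST p → p=0. Stack: []
LOAD_FAST a → push 29. Stack: [29]
LOAD_CONST → push 4. Stack: [29, 4]
BINARY_OP | → 29 | 4 = 29. Stack: [29]
LOAD_CONST → push 3. Stack: [29, 3]
BINARY_OP & → 29 & 3 = 1. Stack: [1]
STORE_FAST n → n=1. Stack: []
LOAD_FAST n → push 1. Stack: [1]
LOAD_CONST → push 5. Stack: [1, 5]
BINARY_OP % → 1 % 5 = 1. Stack: [1]
LOAD_FAST p → push 0. Stack: [1, 0]
BINARY_OP ^ → 1 ^ 0 = 1. Stack: [1]
STORE_FAST p → p=1. Stack: []
LOAD_FAST b → push 15. Stack: [15]
LOAD_CONST → push 5. Stack: [15, 5]
BINARY_OP % → 15 % 5 = 0. Stack: [0]
LOAD_CONST → push 9. Stack: [0, 9]
LOAD_FAST c → push 8. Stack: [0, 9, 8]
BINARY_OP | → 9 | 8 = 9. Stack: [0, 9]
BINARY_OP // → 0 // 9 = 0. Stack: [0]
STORE_FAST y → y=0. Stack: []
LOAD_CONST → push 1. Stack: [1]
LOAD_FAST p → push 1. Stack: [1, 1]
BINARY_OP + → 1 + 1 = 2. Stack: [2]
LOAD_FAST b → push 15. Stack: [2, 15]
BINARY_OP // → 2 // 15 = 0. Stack: [0]
STORE_FAST z → z=0. Stack: []
LOAD_FAST y → push 0. Stack: [0]
RETURN_VALUE → return 0.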